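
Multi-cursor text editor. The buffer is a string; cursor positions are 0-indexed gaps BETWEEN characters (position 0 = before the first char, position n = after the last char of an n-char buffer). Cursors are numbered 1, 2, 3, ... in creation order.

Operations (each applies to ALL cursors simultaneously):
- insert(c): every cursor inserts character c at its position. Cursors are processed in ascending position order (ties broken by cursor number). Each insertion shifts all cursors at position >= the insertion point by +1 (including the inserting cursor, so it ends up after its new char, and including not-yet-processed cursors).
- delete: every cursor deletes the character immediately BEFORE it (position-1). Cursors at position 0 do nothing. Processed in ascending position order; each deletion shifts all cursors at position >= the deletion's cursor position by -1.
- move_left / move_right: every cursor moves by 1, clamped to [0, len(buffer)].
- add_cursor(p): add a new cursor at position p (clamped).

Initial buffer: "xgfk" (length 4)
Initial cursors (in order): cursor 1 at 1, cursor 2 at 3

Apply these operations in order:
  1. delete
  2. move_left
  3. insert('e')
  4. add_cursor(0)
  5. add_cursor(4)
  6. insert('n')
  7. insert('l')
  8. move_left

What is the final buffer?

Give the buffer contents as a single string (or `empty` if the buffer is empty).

Answer: nleennllgknl

Derivation:
After op 1 (delete): buffer="gk" (len 2), cursors c1@0 c2@1, authorship ..
After op 2 (move_left): buffer="gk" (len 2), cursors c1@0 c2@0, authorship ..
After op 3 (insert('e')): buffer="eegk" (len 4), cursors c1@2 c2@2, authorship 12..
After op 4 (add_cursor(0)): buffer="eegk" (len 4), cursors c3@0 c1@2 c2@2, authorship 12..
After op 5 (add_cursor(4)): buffer="eegk" (len 4), cursors c3@0 c1@2 c2@2 c4@4, authorship 12..
After op 6 (insert('n')): buffer="neenngkn" (len 8), cursors c3@1 c1@5 c2@5 c4@8, authorship 31212..4
After op 7 (insert('l')): buffer="nleennllgknl" (len 12), cursors c3@2 c1@8 c2@8 c4@12, authorship 33121212..44
After op 8 (move_left): buffer="nleennllgknl" (len 12), cursors c3@1 c1@7 c2@7 c4@11, authorship 33121212..44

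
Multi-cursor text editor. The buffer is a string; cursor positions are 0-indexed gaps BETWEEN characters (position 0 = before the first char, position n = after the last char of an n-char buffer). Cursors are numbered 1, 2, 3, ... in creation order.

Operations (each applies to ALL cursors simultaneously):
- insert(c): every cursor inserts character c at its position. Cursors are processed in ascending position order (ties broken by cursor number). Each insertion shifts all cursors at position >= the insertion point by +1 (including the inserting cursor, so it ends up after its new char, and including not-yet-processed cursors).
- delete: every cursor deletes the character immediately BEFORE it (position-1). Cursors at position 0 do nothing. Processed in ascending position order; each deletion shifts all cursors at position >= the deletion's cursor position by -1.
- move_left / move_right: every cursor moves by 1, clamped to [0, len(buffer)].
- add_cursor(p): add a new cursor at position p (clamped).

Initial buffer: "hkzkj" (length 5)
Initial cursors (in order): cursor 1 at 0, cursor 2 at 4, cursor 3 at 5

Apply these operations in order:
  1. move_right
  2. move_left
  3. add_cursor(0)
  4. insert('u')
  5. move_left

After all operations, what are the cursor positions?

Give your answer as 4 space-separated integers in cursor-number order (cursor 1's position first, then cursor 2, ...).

Answer: 1 7 7 1

Derivation:
After op 1 (move_right): buffer="hkzkj" (len 5), cursors c1@1 c2@5 c3@5, authorship .....
After op 2 (move_left): buffer="hkzkj" (len 5), cursors c1@0 c2@4 c3@4, authorship .....
After op 3 (add_cursor(0)): buffer="hkzkj" (len 5), cursors c1@0 c4@0 c2@4 c3@4, authorship .....
After op 4 (insert('u')): buffer="uuhkzkuuj" (len 9), cursors c1@2 c4@2 c2@8 c3@8, authorship 14....23.
After op 5 (move_left): buffer="uuhkzkuuj" (len 9), cursors c1@1 c4@1 c2@7 c3@7, authorship 14....23.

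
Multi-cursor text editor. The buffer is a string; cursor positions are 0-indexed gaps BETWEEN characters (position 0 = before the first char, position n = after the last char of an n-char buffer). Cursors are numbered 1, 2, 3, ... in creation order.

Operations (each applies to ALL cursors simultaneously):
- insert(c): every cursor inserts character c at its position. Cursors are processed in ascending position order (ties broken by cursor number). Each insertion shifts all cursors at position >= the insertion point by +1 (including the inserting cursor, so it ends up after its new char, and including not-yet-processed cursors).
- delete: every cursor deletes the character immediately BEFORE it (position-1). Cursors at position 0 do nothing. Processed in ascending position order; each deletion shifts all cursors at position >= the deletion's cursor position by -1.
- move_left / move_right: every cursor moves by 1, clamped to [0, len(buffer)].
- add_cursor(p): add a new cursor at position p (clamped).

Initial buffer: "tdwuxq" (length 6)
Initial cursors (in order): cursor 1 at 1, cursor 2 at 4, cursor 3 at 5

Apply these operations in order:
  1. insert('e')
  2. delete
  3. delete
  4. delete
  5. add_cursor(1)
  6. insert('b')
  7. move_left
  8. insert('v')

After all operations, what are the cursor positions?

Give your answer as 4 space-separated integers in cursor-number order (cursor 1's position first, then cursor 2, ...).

Answer: 5 5 5 8

Derivation:
After op 1 (insert('e')): buffer="tedwuexeq" (len 9), cursors c1@2 c2@6 c3@8, authorship .1...2.3.
After op 2 (delete): buffer="tdwuxq" (len 6), cursors c1@1 c2@4 c3@5, authorship ......
After op 3 (delete): buffer="dwq" (len 3), cursors c1@0 c2@2 c3@2, authorship ...
After op 4 (delete): buffer="q" (len 1), cursors c1@0 c2@0 c3@0, authorship .
After op 5 (add_cursor(1)): buffer="q" (len 1), cursors c1@0 c2@0 c3@0 c4@1, authorship .
After op 6 (insert('b')): buffer="bbbqb" (len 5), cursors c1@3 c2@3 c3@3 c4@5, authorship 123.4
After op 7 (move_left): buffer="bbbqb" (len 5), cursors c1@2 c2@2 c3@2 c4@4, authorship 123.4
After op 8 (insert('v')): buffer="bbvvvbqvb" (len 9), cursors c1@5 c2@5 c3@5 c4@8, authorship 121233.44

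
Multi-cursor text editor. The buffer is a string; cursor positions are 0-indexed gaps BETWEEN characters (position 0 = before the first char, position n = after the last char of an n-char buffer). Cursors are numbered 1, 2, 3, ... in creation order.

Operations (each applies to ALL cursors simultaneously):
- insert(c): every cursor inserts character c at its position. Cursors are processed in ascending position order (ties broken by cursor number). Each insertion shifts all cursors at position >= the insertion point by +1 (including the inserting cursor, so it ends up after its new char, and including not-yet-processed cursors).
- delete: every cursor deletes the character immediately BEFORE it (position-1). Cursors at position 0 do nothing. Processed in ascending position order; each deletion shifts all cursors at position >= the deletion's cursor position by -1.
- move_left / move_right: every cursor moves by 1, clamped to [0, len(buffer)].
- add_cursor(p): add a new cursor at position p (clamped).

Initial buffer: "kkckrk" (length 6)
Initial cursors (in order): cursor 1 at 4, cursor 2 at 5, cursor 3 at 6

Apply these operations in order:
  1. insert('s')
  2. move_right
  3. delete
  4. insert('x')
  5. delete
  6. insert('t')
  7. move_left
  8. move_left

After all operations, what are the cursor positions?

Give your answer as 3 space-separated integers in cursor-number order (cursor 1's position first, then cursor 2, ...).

After op 1 (insert('s')): buffer="kkcksrsks" (len 9), cursors c1@5 c2@7 c3@9, authorship ....1.2.3
After op 2 (move_right): buffer="kkcksrsks" (len 9), cursors c1@6 c2@8 c3@9, authorship ....1.2.3
After op 3 (delete): buffer="kkckss" (len 6), cursors c1@5 c2@6 c3@6, authorship ....12
After op 4 (insert('x')): buffer="kkcksxsxx" (len 9), cursors c1@6 c2@9 c3@9, authorship ....11223
After op 5 (delete): buffer="kkckss" (len 6), cursors c1@5 c2@6 c3@6, authorship ....12
After op 6 (insert('t')): buffer="kkckststt" (len 9), cursors c1@6 c2@9 c3@9, authorship ....11223
After op 7 (move_left): buffer="kkckststt" (len 9), cursors c1@5 c2@8 c3@8, authorship ....11223
After op 8 (move_left): buffer="kkckststt" (len 9), cursors c1@4 c2@7 c3@7, authorship ....11223

Answer: 4 7 7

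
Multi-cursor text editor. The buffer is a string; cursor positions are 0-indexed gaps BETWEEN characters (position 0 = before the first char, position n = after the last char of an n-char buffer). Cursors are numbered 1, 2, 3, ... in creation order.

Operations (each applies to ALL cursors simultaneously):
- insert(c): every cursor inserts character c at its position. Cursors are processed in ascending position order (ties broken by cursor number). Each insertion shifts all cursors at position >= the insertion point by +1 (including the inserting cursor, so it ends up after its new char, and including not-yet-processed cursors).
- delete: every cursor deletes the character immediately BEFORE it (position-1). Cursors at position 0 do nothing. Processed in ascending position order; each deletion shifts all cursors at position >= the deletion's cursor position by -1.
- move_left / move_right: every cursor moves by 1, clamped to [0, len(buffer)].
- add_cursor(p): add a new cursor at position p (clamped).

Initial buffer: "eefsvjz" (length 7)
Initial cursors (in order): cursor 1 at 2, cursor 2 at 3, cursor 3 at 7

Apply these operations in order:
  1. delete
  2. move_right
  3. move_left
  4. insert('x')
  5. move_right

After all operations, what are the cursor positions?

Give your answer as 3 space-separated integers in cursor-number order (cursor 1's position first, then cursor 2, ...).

Answer: 4 4 7

Derivation:
After op 1 (delete): buffer="esvj" (len 4), cursors c1@1 c2@1 c3@4, authorship ....
After op 2 (move_right): buffer="esvj" (len 4), cursors c1@2 c2@2 c3@4, authorship ....
After op 3 (move_left): buffer="esvj" (len 4), cursors c1@1 c2@1 c3@3, authorship ....
After op 4 (insert('x')): buffer="exxsvxj" (len 7), cursors c1@3 c2@3 c3@6, authorship .12..3.
After op 5 (move_right): buffer="exxsvxj" (len 7), cursors c1@4 c2@4 c3@7, authorship .12..3.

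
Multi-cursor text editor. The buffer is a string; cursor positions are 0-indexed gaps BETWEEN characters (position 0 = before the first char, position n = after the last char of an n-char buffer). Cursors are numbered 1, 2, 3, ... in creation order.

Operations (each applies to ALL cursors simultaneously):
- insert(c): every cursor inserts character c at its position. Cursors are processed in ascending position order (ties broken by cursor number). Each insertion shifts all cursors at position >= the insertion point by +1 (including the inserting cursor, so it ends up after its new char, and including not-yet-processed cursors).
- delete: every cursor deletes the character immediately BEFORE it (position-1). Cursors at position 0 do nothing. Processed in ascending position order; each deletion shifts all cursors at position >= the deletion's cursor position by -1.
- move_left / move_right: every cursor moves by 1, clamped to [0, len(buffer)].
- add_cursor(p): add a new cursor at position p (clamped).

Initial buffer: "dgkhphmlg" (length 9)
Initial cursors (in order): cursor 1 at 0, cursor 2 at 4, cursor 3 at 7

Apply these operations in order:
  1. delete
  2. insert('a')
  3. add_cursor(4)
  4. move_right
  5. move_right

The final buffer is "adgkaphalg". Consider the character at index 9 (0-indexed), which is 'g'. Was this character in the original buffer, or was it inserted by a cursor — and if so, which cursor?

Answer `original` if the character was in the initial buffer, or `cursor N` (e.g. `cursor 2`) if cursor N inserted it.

Answer: original

Derivation:
After op 1 (delete): buffer="dgkphlg" (len 7), cursors c1@0 c2@3 c3@5, authorship .......
After op 2 (insert('a')): buffer="adgkaphalg" (len 10), cursors c1@1 c2@5 c3@8, authorship 1...2..3..
After op 3 (add_cursor(4)): buffer="adgkaphalg" (len 10), cursors c1@1 c4@4 c2@5 c3@8, authorship 1...2..3..
After op 4 (move_right): buffer="adgkaphalg" (len 10), cursors c1@2 c4@5 c2@6 c3@9, authorship 1...2..3..
After op 5 (move_right): buffer="adgkaphalg" (len 10), cursors c1@3 c4@6 c2@7 c3@10, authorship 1...2..3..
Authorship (.=original, N=cursor N): 1 . . . 2 . . 3 . .
Index 9: author = original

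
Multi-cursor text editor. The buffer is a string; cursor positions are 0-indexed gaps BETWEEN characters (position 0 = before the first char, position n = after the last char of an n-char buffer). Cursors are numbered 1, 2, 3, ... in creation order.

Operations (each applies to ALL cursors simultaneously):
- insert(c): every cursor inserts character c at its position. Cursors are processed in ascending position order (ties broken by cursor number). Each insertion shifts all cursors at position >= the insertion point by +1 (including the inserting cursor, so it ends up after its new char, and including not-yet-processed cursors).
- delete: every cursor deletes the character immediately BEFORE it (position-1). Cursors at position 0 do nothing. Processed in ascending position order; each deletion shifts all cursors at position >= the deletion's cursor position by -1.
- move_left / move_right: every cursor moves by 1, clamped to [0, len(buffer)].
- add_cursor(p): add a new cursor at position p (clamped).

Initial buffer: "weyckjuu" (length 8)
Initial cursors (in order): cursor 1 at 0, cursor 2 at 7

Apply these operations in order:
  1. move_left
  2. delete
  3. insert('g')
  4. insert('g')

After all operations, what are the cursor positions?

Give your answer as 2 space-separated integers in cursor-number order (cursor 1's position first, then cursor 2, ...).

After op 1 (move_left): buffer="weyckjuu" (len 8), cursors c1@0 c2@6, authorship ........
After op 2 (delete): buffer="weyckuu" (len 7), cursors c1@0 c2@5, authorship .......
After op 3 (insert('g')): buffer="gweyckguu" (len 9), cursors c1@1 c2@7, authorship 1.....2..
After op 4 (insert('g')): buffer="ggweyckgguu" (len 11), cursors c1@2 c2@9, authorship 11.....22..

Answer: 2 9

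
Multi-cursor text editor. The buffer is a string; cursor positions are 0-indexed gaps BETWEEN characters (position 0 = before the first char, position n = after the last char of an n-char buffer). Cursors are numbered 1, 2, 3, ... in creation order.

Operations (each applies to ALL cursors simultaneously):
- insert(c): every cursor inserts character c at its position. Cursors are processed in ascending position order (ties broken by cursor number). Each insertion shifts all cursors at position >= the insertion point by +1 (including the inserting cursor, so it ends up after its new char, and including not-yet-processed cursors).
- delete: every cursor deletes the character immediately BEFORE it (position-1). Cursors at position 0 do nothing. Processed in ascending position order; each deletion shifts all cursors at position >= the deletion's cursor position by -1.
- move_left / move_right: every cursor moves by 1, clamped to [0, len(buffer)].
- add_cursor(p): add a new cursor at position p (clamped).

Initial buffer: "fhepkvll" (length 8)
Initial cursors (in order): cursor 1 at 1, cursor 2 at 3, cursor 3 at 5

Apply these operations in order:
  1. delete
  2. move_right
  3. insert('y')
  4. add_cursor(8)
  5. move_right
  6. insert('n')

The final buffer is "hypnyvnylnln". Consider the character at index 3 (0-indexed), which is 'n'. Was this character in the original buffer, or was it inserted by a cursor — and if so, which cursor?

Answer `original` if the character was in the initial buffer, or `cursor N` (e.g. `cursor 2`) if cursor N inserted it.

After op 1 (delete): buffer="hpvll" (len 5), cursors c1@0 c2@1 c3@2, authorship .....
After op 2 (move_right): buffer="hpvll" (len 5), cursors c1@1 c2@2 c3@3, authorship .....
After op 3 (insert('y')): buffer="hypyvyll" (len 8), cursors c1@2 c2@4 c3@6, authorship .1.2.3..
After op 4 (add_cursor(8)): buffer="hypyvyll" (len 8), cursors c1@2 c2@4 c3@6 c4@8, authorship .1.2.3..
After op 5 (move_right): buffer="hypyvyll" (len 8), cursors c1@3 c2@5 c3@7 c4@8, authorship .1.2.3..
After op 6 (insert('n')): buffer="hypnyvnylnln" (len 12), cursors c1@4 c2@7 c3@10 c4@12, authorship .1.12.23.3.4
Authorship (.=original, N=cursor N): . 1 . 1 2 . 2 3 . 3 . 4
Index 3: author = 1

Answer: cursor 1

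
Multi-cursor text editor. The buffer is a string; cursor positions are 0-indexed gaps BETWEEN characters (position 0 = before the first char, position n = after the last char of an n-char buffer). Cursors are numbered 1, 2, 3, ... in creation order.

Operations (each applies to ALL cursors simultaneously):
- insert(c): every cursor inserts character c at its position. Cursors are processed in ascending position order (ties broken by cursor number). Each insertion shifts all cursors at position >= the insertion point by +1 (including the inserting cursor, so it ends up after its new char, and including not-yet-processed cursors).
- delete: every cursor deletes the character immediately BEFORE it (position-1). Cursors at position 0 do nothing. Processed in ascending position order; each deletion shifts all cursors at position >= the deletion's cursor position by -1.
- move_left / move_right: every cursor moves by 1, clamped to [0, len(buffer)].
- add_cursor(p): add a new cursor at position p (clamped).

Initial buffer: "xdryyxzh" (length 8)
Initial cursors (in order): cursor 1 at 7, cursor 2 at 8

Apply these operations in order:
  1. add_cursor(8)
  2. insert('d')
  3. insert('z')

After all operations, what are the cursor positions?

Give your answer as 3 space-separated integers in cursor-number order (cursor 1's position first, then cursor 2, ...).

After op 1 (add_cursor(8)): buffer="xdryyxzh" (len 8), cursors c1@7 c2@8 c3@8, authorship ........
After op 2 (insert('d')): buffer="xdryyxzdhdd" (len 11), cursors c1@8 c2@11 c3@11, authorship .......1.23
After op 3 (insert('z')): buffer="xdryyxzdzhddzz" (len 14), cursors c1@9 c2@14 c3@14, authorship .......11.2323

Answer: 9 14 14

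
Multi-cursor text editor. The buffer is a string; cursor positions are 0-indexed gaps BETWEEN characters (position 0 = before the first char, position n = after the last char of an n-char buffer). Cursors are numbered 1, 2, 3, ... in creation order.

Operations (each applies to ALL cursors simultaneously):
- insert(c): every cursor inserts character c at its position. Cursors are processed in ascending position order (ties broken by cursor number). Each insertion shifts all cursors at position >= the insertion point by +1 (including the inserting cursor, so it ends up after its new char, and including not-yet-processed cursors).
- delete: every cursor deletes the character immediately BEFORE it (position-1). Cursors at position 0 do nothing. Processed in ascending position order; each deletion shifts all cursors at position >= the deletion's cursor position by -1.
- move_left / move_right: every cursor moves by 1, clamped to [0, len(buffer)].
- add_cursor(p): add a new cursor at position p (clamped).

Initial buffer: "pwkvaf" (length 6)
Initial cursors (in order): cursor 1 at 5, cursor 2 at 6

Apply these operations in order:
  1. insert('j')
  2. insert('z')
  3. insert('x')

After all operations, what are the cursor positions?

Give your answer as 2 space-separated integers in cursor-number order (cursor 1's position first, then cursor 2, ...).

After op 1 (insert('j')): buffer="pwkvajfj" (len 8), cursors c1@6 c2@8, authorship .....1.2
After op 2 (insert('z')): buffer="pwkvajzfjz" (len 10), cursors c1@7 c2@10, authorship .....11.22
After op 3 (insert('x')): buffer="pwkvajzxfjzx" (len 12), cursors c1@8 c2@12, authorship .....111.222

Answer: 8 12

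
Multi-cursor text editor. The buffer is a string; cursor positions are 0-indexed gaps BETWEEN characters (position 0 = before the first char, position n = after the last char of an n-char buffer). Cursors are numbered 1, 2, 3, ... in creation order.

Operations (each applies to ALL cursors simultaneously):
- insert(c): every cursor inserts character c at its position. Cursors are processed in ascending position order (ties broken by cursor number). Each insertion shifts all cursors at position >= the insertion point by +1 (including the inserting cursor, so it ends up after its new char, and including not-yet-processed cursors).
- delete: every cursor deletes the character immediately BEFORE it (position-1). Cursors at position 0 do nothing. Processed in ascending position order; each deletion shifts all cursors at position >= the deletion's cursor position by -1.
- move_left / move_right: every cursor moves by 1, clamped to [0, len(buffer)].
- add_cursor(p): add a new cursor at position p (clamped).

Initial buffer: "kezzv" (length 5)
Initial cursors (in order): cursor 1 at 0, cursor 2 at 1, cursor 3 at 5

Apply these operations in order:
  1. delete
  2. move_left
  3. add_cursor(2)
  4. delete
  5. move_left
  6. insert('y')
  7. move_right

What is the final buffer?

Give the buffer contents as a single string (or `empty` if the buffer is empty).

Answer: yyyyz

Derivation:
After op 1 (delete): buffer="ezz" (len 3), cursors c1@0 c2@0 c3@3, authorship ...
After op 2 (move_left): buffer="ezz" (len 3), cursors c1@0 c2@0 c3@2, authorship ...
After op 3 (add_cursor(2)): buffer="ezz" (len 3), cursors c1@0 c2@0 c3@2 c4@2, authorship ...
After op 4 (delete): buffer="z" (len 1), cursors c1@0 c2@0 c3@0 c4@0, authorship .
After op 5 (move_left): buffer="z" (len 1), cursors c1@0 c2@0 c3@0 c4@0, authorship .
After op 6 (insert('y')): buffer="yyyyz" (len 5), cursors c1@4 c2@4 c3@4 c4@4, authorship 1234.
After op 7 (move_right): buffer="yyyyz" (len 5), cursors c1@5 c2@5 c3@5 c4@5, authorship 1234.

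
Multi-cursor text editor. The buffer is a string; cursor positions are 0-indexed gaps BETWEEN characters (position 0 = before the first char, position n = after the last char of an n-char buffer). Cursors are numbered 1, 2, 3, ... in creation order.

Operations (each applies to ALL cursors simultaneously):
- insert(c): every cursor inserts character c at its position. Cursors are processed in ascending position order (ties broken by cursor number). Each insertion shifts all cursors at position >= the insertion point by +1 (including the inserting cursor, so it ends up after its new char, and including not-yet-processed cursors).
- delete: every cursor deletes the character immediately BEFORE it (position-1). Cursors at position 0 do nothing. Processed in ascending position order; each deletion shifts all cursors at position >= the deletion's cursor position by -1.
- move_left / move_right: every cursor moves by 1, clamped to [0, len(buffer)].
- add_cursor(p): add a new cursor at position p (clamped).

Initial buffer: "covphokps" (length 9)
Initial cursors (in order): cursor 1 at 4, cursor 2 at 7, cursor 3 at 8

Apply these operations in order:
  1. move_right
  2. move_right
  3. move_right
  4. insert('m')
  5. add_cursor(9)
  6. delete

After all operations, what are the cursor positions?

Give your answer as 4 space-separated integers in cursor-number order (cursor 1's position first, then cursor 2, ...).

After op 1 (move_right): buffer="covphokps" (len 9), cursors c1@5 c2@8 c3@9, authorship .........
After op 2 (move_right): buffer="covphokps" (len 9), cursors c1@6 c2@9 c3@9, authorship .........
After op 3 (move_right): buffer="covphokps" (len 9), cursors c1@7 c2@9 c3@9, authorship .........
After op 4 (insert('m')): buffer="covphokmpsmm" (len 12), cursors c1@8 c2@12 c3@12, authorship .......1..23
After op 5 (add_cursor(9)): buffer="covphokmpsmm" (len 12), cursors c1@8 c4@9 c2@12 c3@12, authorship .......1..23
After op 6 (delete): buffer="covphoks" (len 8), cursors c1@7 c4@7 c2@8 c3@8, authorship ........

Answer: 7 8 8 7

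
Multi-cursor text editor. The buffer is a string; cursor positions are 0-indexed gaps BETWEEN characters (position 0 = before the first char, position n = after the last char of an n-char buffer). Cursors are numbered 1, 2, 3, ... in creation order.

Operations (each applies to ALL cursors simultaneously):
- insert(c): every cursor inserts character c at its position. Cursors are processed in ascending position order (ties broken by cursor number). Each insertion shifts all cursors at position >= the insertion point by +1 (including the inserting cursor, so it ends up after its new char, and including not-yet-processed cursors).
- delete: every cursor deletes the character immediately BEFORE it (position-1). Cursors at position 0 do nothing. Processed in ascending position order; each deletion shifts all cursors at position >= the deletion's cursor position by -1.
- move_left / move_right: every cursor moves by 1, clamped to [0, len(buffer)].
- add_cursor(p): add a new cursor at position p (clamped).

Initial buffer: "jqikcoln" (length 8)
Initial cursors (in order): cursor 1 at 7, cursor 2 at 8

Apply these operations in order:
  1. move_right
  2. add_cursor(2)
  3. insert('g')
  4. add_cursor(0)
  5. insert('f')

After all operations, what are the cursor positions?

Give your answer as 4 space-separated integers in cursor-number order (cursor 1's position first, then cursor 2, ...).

After op 1 (move_right): buffer="jqikcoln" (len 8), cursors c1@8 c2@8, authorship ........
After op 2 (add_cursor(2)): buffer="jqikcoln" (len 8), cursors c3@2 c1@8 c2@8, authorship ........
After op 3 (insert('g')): buffer="jqgikcolngg" (len 11), cursors c3@3 c1@11 c2@11, authorship ..3......12
After op 4 (add_cursor(0)): buffer="jqgikcolngg" (len 11), cursors c4@0 c3@3 c1@11 c2@11, authorship ..3......12
After op 5 (insert('f')): buffer="fjqgfikcolnggff" (len 15), cursors c4@1 c3@5 c1@15 c2@15, authorship 4..33......1212

Answer: 15 15 5 1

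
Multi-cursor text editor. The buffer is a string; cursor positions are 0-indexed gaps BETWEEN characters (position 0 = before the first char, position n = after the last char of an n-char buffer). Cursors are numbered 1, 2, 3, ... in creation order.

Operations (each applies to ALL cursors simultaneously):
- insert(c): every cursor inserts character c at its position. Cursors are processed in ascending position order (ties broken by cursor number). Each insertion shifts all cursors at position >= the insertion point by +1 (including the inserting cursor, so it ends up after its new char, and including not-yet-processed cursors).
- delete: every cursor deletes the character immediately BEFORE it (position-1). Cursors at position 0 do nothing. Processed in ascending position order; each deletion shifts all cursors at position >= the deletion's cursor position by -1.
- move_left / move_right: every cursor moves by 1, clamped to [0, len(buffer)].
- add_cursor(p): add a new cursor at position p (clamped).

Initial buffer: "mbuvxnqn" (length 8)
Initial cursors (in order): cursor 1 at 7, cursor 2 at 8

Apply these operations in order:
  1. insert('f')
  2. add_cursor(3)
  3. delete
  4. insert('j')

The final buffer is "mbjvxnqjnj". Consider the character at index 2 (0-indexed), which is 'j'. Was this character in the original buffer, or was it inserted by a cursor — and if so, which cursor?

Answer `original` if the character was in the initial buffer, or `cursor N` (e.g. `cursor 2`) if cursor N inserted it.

Answer: cursor 3

Derivation:
After op 1 (insert('f')): buffer="mbuvxnqfnf" (len 10), cursors c1@8 c2@10, authorship .......1.2
After op 2 (add_cursor(3)): buffer="mbuvxnqfnf" (len 10), cursors c3@3 c1@8 c2@10, authorship .......1.2
After op 3 (delete): buffer="mbvxnqn" (len 7), cursors c3@2 c1@6 c2@7, authorship .......
After op 4 (insert('j')): buffer="mbjvxnqjnj" (len 10), cursors c3@3 c1@8 c2@10, authorship ..3....1.2
Authorship (.=original, N=cursor N): . . 3 . . . . 1 . 2
Index 2: author = 3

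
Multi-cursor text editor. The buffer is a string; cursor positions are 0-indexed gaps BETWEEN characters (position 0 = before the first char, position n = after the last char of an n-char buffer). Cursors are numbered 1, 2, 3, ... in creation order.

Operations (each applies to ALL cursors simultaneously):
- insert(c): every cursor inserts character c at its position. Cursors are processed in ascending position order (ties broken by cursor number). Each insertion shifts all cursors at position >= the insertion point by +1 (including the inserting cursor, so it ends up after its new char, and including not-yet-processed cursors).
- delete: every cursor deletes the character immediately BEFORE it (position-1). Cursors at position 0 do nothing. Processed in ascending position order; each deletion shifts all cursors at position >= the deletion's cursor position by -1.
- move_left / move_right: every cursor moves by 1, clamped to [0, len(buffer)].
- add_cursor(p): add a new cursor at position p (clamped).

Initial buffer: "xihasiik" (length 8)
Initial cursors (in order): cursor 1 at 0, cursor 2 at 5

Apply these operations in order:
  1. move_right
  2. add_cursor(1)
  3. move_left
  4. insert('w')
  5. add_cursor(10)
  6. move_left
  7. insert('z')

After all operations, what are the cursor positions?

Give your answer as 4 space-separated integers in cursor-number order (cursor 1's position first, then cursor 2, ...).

After op 1 (move_right): buffer="xihasiik" (len 8), cursors c1@1 c2@6, authorship ........
After op 2 (add_cursor(1)): buffer="xihasiik" (len 8), cursors c1@1 c3@1 c2@6, authorship ........
After op 3 (move_left): buffer="xihasiik" (len 8), cursors c1@0 c3@0 c2@5, authorship ........
After op 4 (insert('w')): buffer="wwxihaswiik" (len 11), cursors c1@2 c3@2 c2@8, authorship 13.....2...
After op 5 (add_cursor(10)): buffer="wwxihaswiik" (len 11), cursors c1@2 c3@2 c2@8 c4@10, authorship 13.....2...
After op 6 (move_left): buffer="wwxihaswiik" (len 11), cursors c1@1 c3@1 c2@7 c4@9, authorship 13.....2...
After op 7 (insert('z')): buffer="wzzwxihaszwizik" (len 15), cursors c1@3 c3@3 c2@10 c4@13, authorship 1133.....22.4..

Answer: 3 10 3 13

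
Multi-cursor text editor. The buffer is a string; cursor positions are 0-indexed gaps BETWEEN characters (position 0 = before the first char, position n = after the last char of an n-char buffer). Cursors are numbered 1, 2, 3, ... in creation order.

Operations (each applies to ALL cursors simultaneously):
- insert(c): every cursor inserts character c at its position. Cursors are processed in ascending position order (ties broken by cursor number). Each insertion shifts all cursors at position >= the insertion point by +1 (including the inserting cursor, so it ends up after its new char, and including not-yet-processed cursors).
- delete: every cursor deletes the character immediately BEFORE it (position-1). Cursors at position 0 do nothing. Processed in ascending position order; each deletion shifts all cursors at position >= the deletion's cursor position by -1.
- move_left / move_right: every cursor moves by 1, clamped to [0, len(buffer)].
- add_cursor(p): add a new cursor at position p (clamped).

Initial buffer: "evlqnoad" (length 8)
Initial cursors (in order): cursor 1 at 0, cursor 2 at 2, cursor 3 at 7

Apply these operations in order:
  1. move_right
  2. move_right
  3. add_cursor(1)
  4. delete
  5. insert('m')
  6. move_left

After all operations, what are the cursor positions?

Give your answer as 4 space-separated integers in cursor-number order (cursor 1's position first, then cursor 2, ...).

After op 1 (move_right): buffer="evlqnoad" (len 8), cursors c1@1 c2@3 c3@8, authorship ........
After op 2 (move_right): buffer="evlqnoad" (len 8), cursors c1@2 c2@4 c3@8, authorship ........
After op 3 (add_cursor(1)): buffer="evlqnoad" (len 8), cursors c4@1 c1@2 c2@4 c3@8, authorship ........
After op 4 (delete): buffer="lnoa" (len 4), cursors c1@0 c4@0 c2@1 c3@4, authorship ....
After op 5 (insert('m')): buffer="mmlmnoam" (len 8), cursors c1@2 c4@2 c2@4 c3@8, authorship 14.2...3
After op 6 (move_left): buffer="mmlmnoam" (len 8), cursors c1@1 c4@1 c2@3 c3@7, authorship 14.2...3

Answer: 1 3 7 1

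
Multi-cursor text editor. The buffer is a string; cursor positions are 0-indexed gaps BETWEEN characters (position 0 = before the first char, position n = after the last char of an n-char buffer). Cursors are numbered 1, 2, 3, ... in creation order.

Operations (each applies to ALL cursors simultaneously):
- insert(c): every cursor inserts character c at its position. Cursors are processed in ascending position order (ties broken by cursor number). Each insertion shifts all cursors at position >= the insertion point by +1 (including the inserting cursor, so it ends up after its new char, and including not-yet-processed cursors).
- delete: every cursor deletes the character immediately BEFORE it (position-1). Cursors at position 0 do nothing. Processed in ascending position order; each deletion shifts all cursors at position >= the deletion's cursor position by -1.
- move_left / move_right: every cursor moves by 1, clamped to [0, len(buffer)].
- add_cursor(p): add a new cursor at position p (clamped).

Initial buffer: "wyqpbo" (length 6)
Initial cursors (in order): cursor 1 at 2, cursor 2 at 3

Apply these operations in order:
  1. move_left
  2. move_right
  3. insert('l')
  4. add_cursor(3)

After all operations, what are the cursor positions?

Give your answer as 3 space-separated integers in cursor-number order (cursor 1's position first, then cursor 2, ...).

After op 1 (move_left): buffer="wyqpbo" (len 6), cursors c1@1 c2@2, authorship ......
After op 2 (move_right): buffer="wyqpbo" (len 6), cursors c1@2 c2@3, authorship ......
After op 3 (insert('l')): buffer="wylqlpbo" (len 8), cursors c1@3 c2@5, authorship ..1.2...
After op 4 (add_cursor(3)): buffer="wylqlpbo" (len 8), cursors c1@3 c3@3 c2@5, authorship ..1.2...

Answer: 3 5 3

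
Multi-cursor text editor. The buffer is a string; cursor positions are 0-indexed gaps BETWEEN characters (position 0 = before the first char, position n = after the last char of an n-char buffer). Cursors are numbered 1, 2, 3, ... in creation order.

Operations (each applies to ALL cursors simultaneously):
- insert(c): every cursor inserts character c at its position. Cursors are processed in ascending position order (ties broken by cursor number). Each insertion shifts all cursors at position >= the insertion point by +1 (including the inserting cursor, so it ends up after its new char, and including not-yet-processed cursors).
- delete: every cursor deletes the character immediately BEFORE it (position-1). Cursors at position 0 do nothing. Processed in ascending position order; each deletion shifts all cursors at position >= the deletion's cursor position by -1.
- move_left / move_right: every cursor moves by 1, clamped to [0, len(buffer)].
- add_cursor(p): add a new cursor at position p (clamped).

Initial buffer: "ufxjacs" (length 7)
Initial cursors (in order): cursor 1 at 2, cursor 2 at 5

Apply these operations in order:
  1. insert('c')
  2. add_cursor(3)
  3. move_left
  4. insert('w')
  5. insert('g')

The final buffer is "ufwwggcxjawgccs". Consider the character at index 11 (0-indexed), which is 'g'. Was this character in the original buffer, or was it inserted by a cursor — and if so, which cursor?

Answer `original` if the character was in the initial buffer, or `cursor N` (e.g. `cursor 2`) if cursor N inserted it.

Answer: cursor 2

Derivation:
After op 1 (insert('c')): buffer="ufcxjaccs" (len 9), cursors c1@3 c2@7, authorship ..1...2..
After op 2 (add_cursor(3)): buffer="ufcxjaccs" (len 9), cursors c1@3 c3@3 c2@7, authorship ..1...2..
After op 3 (move_left): buffer="ufcxjaccs" (len 9), cursors c1@2 c3@2 c2@6, authorship ..1...2..
After op 4 (insert('w')): buffer="ufwwcxjawccs" (len 12), cursors c1@4 c3@4 c2@9, authorship ..131...22..
After op 5 (insert('g')): buffer="ufwwggcxjawgccs" (len 15), cursors c1@6 c3@6 c2@12, authorship ..13131...222..
Authorship (.=original, N=cursor N): . . 1 3 1 3 1 . . . 2 2 2 . .
Index 11: author = 2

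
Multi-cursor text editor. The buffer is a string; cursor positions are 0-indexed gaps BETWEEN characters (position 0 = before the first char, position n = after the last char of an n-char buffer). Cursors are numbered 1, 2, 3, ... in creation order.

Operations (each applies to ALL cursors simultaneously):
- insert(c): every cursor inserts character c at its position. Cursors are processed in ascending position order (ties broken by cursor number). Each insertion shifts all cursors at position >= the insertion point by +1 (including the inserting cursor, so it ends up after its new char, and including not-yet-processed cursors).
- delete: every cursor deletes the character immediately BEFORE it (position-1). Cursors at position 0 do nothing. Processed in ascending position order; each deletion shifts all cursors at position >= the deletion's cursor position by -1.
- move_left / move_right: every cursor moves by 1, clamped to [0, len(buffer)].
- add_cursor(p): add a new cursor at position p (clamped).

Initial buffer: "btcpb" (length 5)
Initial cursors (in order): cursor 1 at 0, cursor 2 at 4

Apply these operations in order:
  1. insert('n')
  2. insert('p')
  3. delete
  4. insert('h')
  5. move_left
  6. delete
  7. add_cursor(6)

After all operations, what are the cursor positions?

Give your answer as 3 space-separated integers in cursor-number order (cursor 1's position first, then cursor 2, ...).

Answer: 0 5 6

Derivation:
After op 1 (insert('n')): buffer="nbtcpnb" (len 7), cursors c1@1 c2@6, authorship 1....2.
After op 2 (insert('p')): buffer="npbtcpnpb" (len 9), cursors c1@2 c2@8, authorship 11....22.
After op 3 (delete): buffer="nbtcpnb" (len 7), cursors c1@1 c2@6, authorship 1....2.
After op 4 (insert('h')): buffer="nhbtcpnhb" (len 9), cursors c1@2 c2@8, authorship 11....22.
After op 5 (move_left): buffer="nhbtcpnhb" (len 9), cursors c1@1 c2@7, authorship 11....22.
After op 6 (delete): buffer="hbtcphb" (len 7), cursors c1@0 c2@5, authorship 1....2.
After op 7 (add_cursor(6)): buffer="hbtcphb" (len 7), cursors c1@0 c2@5 c3@6, authorship 1....2.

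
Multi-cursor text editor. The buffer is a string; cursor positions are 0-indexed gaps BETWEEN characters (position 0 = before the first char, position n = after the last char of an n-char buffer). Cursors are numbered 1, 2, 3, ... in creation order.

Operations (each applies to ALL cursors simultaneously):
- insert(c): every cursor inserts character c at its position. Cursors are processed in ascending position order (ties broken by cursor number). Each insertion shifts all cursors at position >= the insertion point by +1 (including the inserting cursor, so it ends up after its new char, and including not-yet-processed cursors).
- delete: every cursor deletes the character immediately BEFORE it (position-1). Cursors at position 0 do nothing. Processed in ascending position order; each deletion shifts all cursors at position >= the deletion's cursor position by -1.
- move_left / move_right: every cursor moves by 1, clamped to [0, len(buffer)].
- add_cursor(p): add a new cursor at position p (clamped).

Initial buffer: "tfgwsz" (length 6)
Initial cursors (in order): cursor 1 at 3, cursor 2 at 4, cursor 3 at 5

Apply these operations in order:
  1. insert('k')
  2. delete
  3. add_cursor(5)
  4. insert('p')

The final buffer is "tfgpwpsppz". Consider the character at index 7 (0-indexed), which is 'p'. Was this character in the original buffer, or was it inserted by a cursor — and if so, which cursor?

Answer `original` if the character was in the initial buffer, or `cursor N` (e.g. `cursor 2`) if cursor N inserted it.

Answer: cursor 3

Derivation:
After op 1 (insert('k')): buffer="tfgkwkskz" (len 9), cursors c1@4 c2@6 c3@8, authorship ...1.2.3.
After op 2 (delete): buffer="tfgwsz" (len 6), cursors c1@3 c2@4 c3@5, authorship ......
After op 3 (add_cursor(5)): buffer="tfgwsz" (len 6), cursors c1@3 c2@4 c3@5 c4@5, authorship ......
After op 4 (insert('p')): buffer="tfgpwpsppz" (len 10), cursors c1@4 c2@6 c3@9 c4@9, authorship ...1.2.34.
Authorship (.=original, N=cursor N): . . . 1 . 2 . 3 4 .
Index 7: author = 3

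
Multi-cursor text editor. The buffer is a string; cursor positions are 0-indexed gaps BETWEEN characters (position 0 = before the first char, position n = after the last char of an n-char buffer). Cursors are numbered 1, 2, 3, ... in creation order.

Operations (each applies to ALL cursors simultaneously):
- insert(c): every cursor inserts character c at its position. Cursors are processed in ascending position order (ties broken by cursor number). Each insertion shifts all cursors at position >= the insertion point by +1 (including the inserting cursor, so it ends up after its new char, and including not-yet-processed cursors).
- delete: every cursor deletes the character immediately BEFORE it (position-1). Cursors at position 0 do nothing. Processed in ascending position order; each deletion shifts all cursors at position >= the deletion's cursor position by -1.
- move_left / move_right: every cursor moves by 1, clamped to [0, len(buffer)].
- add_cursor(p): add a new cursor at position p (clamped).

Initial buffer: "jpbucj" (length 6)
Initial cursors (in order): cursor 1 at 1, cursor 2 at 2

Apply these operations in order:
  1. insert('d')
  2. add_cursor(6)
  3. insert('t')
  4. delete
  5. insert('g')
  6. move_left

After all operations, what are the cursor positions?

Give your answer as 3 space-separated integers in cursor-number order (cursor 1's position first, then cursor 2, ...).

Answer: 2 5 8

Derivation:
After op 1 (insert('d')): buffer="jdpdbucj" (len 8), cursors c1@2 c2@4, authorship .1.2....
After op 2 (add_cursor(6)): buffer="jdpdbucj" (len 8), cursors c1@2 c2@4 c3@6, authorship .1.2....
After op 3 (insert('t')): buffer="jdtpdtbutcj" (len 11), cursors c1@3 c2@6 c3@9, authorship .11.22..3..
After op 4 (delete): buffer="jdpdbucj" (len 8), cursors c1@2 c2@4 c3@6, authorship .1.2....
After op 5 (insert('g')): buffer="jdgpdgbugcj" (len 11), cursors c1@3 c2@6 c3@9, authorship .11.22..3..
After op 6 (move_left): buffer="jdgpdgbugcj" (len 11), cursors c1@2 c2@5 c3@8, authorship .11.22..3..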